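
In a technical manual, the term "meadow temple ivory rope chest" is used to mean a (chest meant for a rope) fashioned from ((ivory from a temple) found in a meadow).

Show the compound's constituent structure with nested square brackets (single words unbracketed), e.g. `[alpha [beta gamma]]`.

[[meadow [temple ivory]] [rope chest]]

The outermost head in the paraphrase is "chest" (specifically "rope chest"), modified by "meadow temple ivory".
Within "meadow temple ivory", the head is "ivory" (specifically "temple ivory") and the modifier is "meadow".
Within "temple ivory", the head is "ivory" and the modifier is "temple".
Within "rope chest", the head is "chest" and the modifier is "rope".
Putting it together: [[meadow [temple ivory]] [rope chest]].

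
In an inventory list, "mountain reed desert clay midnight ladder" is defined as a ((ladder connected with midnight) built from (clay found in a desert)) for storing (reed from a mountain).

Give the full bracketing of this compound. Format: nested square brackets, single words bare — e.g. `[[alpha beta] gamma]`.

Overall it is a kind of ladder (specifically "desert clay midnight ladder"); the modifier is "mountain reed".
"mountain reed" → head "reed", modifier "mountain".
"desert clay midnight ladder" → head "ladder" (specifically "midnight ladder"), modifier "desert clay".
"desert clay" → head "clay", modifier "desert".
"midnight ladder" → head "ladder", modifier "midnight".
Putting it together: [[mountain reed] [[desert clay] [midnight ladder]]].

[[mountain reed] [[desert clay] [midnight ladder]]]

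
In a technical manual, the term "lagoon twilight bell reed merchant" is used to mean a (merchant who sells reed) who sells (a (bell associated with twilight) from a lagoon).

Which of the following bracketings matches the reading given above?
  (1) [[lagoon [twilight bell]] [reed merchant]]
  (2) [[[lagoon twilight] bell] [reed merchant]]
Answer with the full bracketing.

[[lagoon [twilight bell]] [reed merchant]]

The paraphrase's head is the "merchant" part ("reed merchant"); its modifier is "lagoon twilight bell".
That top-level split, carried through the inner groups, gives [[lagoon [twilight bell]] [reed merchant]].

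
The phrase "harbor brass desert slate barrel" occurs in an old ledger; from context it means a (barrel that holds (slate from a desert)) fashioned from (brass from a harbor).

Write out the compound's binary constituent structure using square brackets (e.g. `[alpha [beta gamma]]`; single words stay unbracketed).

[[harbor brass] [[desert slate] barrel]]

At the top level: head "barrel" (specifically "desert slate barrel"); modifier "harbor brass".
"harbor brass" → head "brass", modifier "harbor".
"desert slate barrel" → head "barrel", modifier "desert slate".
"desert slate" → head "slate", modifier "desert".
So the structure is [[harbor brass] [[desert slate] barrel]].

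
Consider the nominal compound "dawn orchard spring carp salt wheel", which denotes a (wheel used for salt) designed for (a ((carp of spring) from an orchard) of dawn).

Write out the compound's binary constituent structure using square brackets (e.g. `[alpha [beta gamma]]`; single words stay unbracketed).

[[dawn [orchard [spring carp]]] [salt wheel]]

At the top level: head "wheel" (specifically "salt wheel"); modifier "dawn orchard spring carp".
Within "dawn orchard spring carp", the head is "carp" (specifically "orchard spring carp") and the modifier is "dawn".
Within "orchard spring carp", the head is "carp" (specifically "spring carp") and the modifier is "orchard".
Within "spring carp", the head is "carp" and the modifier is "spring".
Within "salt wheel", the head is "wheel" and the modifier is "salt".
Assembled: [[dawn [orchard [spring carp]]] [salt wheel]].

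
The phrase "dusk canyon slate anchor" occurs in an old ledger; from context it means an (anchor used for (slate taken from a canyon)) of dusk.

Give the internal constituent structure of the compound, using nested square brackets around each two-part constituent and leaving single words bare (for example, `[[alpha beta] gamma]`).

[dusk [[canyon slate] anchor]]

At the top level: head "anchor" (specifically "canyon slate anchor"); modifier "dusk".
"canyon slate anchor" → head "anchor", modifier "canyon slate".
"canyon slate" → head "slate", modifier "canyon".
So the structure is [dusk [[canyon slate] anchor]].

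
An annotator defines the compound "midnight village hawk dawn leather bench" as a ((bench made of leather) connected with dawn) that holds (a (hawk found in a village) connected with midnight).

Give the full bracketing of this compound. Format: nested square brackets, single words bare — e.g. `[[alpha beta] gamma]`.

At the top level: head "bench" (specifically "dawn leather bench"); modifier "midnight village hawk".
"midnight village hawk" → head "hawk" (specifically "village hawk"), modifier "midnight".
"village hawk" → head "hawk", modifier "village".
"dawn leather bench" → head "bench" (specifically "leather bench"), modifier "dawn".
"leather bench" → head "bench", modifier "leather".
Assembled: [[midnight [village hawk]] [dawn [leather bench]]].

[[midnight [village hawk]] [dawn [leather bench]]]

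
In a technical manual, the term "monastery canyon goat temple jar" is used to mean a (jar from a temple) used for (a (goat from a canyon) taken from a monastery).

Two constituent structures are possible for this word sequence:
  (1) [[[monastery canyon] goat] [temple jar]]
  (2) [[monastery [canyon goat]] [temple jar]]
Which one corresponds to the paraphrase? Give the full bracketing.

The paraphrase's head is the "jar" part ("temple jar"); its modifier is "monastery canyon goat".
That top-level split, carried through the inner groups, gives [[monastery [canyon goat]] [temple jar]].

[[monastery [canyon goat]] [temple jar]]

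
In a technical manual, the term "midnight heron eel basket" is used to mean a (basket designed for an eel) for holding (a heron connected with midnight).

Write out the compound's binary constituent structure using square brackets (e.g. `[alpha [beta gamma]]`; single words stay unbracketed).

[[midnight heron] [eel basket]]

Whole compound: head "basket" (specifically "eel basket"), modifier "midnight heron".
"midnight heron" → head "heron", modifier "midnight".
"eel basket" → head "basket", modifier "eel".
Assembled: [[midnight heron] [eel basket]].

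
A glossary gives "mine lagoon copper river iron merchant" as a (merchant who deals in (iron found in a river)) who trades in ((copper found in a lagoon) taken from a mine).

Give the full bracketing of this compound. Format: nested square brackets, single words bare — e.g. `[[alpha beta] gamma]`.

[[mine [lagoon copper]] [[river iron] merchant]]

Overall it is a kind of merchant (specifically "river iron merchant"); the modifier is "mine lagoon copper".
Inside "mine lagoon copper": head "copper" (specifically "lagoon copper"), modifier "mine".
Inside "lagoon copper": head "copper", modifier "lagoon".
Inside "river iron merchant": head "merchant", modifier "river iron".
Inside "river iron": head "iron", modifier "river".
Assembled: [[mine [lagoon copper]] [[river iron] merchant]].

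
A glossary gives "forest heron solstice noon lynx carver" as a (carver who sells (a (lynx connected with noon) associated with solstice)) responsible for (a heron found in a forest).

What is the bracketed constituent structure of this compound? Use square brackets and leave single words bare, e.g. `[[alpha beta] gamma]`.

[[forest heron] [[solstice [noon lynx]] carver]]

Overall it is a kind of carver (specifically "solstice noon lynx carver"); the modifier is "forest heron".
Within "forest heron", the head is "heron" and the modifier is "forest".
Within "solstice noon lynx carver", the head is "carver" and the modifier is "solstice noon lynx".
Within "solstice noon lynx", the head is "lynx" (specifically "noon lynx") and the modifier is "solstice".
Within "noon lynx", the head is "lynx" and the modifier is "noon".
Assembled: [[forest heron] [[solstice [noon lynx]] carver]].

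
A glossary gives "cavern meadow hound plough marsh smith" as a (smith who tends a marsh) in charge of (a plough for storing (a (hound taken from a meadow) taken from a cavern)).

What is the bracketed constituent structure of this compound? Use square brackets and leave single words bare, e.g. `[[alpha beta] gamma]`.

[[[cavern [meadow hound]] plough] [marsh smith]]

Overall it is a kind of smith (specifically "marsh smith"); the modifier is "cavern meadow hound plough".
Inside "cavern meadow hound plough": head "plough", modifier "cavern meadow hound".
Inside "cavern meadow hound": head "hound" (specifically "meadow hound"), modifier "cavern".
Inside "meadow hound": head "hound", modifier "meadow".
Inside "marsh smith": head "smith", modifier "marsh".
Assembled: [[[cavern [meadow hound]] plough] [marsh smith]].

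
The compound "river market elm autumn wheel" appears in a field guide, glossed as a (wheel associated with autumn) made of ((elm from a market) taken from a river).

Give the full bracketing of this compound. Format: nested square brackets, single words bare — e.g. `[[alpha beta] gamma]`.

The outermost head in the paraphrase is "wheel" (specifically "autumn wheel"), modified by "river market elm".
Within "river market elm", the head is "elm" (specifically "market elm") and the modifier is "river".
Within "market elm", the head is "elm" and the modifier is "market".
Within "autumn wheel", the head is "wheel" and the modifier is "autumn".
Putting it together: [[river [market elm]] [autumn wheel]].

[[river [market elm]] [autumn wheel]]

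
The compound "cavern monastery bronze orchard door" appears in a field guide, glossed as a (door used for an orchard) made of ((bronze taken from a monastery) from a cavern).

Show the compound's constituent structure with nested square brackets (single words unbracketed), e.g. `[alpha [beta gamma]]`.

The outermost head in the paraphrase is "door" (specifically "orchard door"), modified by "cavern monastery bronze".
Inside "cavern monastery bronze": head "bronze" (specifically "monastery bronze"), modifier "cavern".
Inside "monastery bronze": head "bronze", modifier "monastery".
Inside "orchard door": head "door", modifier "orchard".
Assembled: [[cavern [monastery bronze]] [orchard door]].

[[cavern [monastery bronze]] [orchard door]]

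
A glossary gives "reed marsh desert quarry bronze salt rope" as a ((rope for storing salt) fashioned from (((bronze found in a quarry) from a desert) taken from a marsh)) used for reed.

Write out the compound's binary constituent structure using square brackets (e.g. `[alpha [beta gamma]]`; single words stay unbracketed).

[reed [[marsh [desert [quarry bronze]]] [salt rope]]]

Overall it is a kind of rope (specifically "marsh desert quarry bronze salt rope"); the modifier is "reed".
"marsh desert quarry bronze salt rope" → head "rope" (specifically "salt rope"), modifier "marsh desert quarry bronze".
"marsh desert quarry bronze" → head "bronze" (specifically "desert quarry bronze"), modifier "marsh".
"desert quarry bronze" → head "bronze" (specifically "quarry bronze"), modifier "desert".
"quarry bronze" → head "bronze", modifier "quarry".
"salt rope" → head "rope", modifier "salt".
Putting it together: [reed [[marsh [desert [quarry bronze]]] [salt rope]]].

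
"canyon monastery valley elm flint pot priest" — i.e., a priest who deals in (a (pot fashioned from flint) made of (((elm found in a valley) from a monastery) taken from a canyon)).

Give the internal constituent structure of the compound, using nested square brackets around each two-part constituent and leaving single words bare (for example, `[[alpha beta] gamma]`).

Overall it is a kind of priest; the modifier is "canyon monastery valley elm flint pot".
Inside "canyon monastery valley elm flint pot": head "pot" (specifically "flint pot"), modifier "canyon monastery valley elm".
Inside "canyon monastery valley elm": head "elm" (specifically "monastery valley elm"), modifier "canyon".
Inside "monastery valley elm": head "elm" (specifically "valley elm"), modifier "monastery".
Inside "valley elm": head "elm", modifier "valley".
Inside "flint pot": head "pot", modifier "flint".
Putting it together: [[[canyon [monastery [valley elm]]] [flint pot]] priest].

[[[canyon [monastery [valley elm]]] [flint pot]] priest]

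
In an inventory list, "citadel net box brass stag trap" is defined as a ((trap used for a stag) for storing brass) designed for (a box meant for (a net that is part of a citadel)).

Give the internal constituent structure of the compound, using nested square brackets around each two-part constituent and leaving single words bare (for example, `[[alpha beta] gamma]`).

[[[citadel net] box] [brass [stag trap]]]

Overall it is a kind of trap (specifically "brass stag trap"); the modifier is "citadel net box".
Within "citadel net box", the head is "box" and the modifier is "citadel net".
Within "citadel net", the head is "net" and the modifier is "citadel".
Within "brass stag trap", the head is "trap" (specifically "stag trap") and the modifier is "brass".
Within "stag trap", the head is "trap" and the modifier is "stag".
Assembled: [[[citadel net] box] [brass [stag trap]]].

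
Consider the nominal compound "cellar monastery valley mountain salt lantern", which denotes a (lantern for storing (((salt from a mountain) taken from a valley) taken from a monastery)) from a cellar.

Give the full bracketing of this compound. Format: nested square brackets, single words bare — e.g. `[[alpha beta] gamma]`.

Overall it is a kind of lantern (specifically "monastery valley mountain salt lantern"); the modifier is "cellar".
"monastery valley mountain salt lantern" → head "lantern", modifier "monastery valley mountain salt".
"monastery valley mountain salt" → head "salt" (specifically "valley mountain salt"), modifier "monastery".
"valley mountain salt" → head "salt" (specifically "mountain salt"), modifier "valley".
"mountain salt" → head "salt", modifier "mountain".
So the structure is [cellar [[monastery [valley [mountain salt]]] lantern]].

[cellar [[monastery [valley [mountain salt]]] lantern]]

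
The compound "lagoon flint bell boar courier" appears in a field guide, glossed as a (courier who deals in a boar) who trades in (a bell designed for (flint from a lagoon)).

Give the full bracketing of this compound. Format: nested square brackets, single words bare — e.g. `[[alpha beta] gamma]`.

[[[lagoon flint] bell] [boar courier]]

The outermost head in the paraphrase is "courier" (specifically "boar courier"), modified by "lagoon flint bell".
Within "lagoon flint bell", the head is "bell" and the modifier is "lagoon flint".
Within "lagoon flint", the head is "flint" and the modifier is "lagoon".
Within "boar courier", the head is "courier" and the modifier is "boar".
Assembled: [[[lagoon flint] bell] [boar courier]].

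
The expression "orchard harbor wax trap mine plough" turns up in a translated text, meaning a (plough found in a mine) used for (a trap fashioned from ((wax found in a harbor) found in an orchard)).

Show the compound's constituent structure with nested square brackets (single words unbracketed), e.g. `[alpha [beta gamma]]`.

[[[orchard [harbor wax]] trap] [mine plough]]

At the top level: head "plough" (specifically "mine plough"); modifier "orchard harbor wax trap".
"orchard harbor wax trap" → head "trap", modifier "orchard harbor wax".
"orchard harbor wax" → head "wax" (specifically "harbor wax"), modifier "orchard".
"harbor wax" → head "wax", modifier "harbor".
"mine plough" → head "plough", modifier "mine".
So the structure is [[[orchard [harbor wax]] trap] [mine plough]].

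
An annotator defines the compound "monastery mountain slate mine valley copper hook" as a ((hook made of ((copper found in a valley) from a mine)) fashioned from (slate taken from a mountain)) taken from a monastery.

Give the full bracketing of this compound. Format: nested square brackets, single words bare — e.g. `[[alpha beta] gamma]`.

[monastery [[mountain slate] [[mine [valley copper]] hook]]]

At the top level: head "hook" (specifically "mountain slate mine valley copper hook"); modifier "monastery".
"mountain slate mine valley copper hook" → head "hook" (specifically "mine valley copper hook"), modifier "mountain slate".
"mountain slate" → head "slate", modifier "mountain".
"mine valley copper hook" → head "hook", modifier "mine valley copper".
"mine valley copper" → head "copper" (specifically "valley copper"), modifier "mine".
"valley copper" → head "copper", modifier "valley".
So the structure is [monastery [[mountain slate] [[mine [valley copper]] hook]]].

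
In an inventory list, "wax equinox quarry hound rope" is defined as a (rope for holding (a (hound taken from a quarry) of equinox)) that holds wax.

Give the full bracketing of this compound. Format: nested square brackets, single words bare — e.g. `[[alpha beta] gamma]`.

[wax [[equinox [quarry hound]] rope]]

The outermost head in the paraphrase is "rope" (specifically "equinox quarry hound rope"), modified by "wax".
"equinox quarry hound rope" → head "rope", modifier "equinox quarry hound".
"equinox quarry hound" → head "hound" (specifically "quarry hound"), modifier "equinox".
"quarry hound" → head "hound", modifier "quarry".
Assembled: [wax [[equinox [quarry hound]] rope]].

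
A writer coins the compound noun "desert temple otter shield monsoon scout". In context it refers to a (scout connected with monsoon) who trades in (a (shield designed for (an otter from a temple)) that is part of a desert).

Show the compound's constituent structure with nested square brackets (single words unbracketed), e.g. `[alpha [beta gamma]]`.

[[desert [[temple otter] shield]] [monsoon scout]]

The outermost head in the paraphrase is "scout" (specifically "monsoon scout"), modified by "desert temple otter shield".
"desert temple otter shield" → head "shield" (specifically "temple otter shield"), modifier "desert".
"temple otter shield" → head "shield", modifier "temple otter".
"temple otter" → head "otter", modifier "temple".
"monsoon scout" → head "scout", modifier "monsoon".
Putting it together: [[desert [[temple otter] shield]] [monsoon scout]].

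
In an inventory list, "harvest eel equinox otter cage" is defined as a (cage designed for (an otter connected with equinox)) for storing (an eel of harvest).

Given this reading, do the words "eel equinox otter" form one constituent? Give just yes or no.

The top-level split is [harvest eel] [equinox otter cage]; the full structure is [[harvest eel] [[equinox otter] cage]].
"eel equinox otter" straddles a constituent boundary, so it is not a single unit.

no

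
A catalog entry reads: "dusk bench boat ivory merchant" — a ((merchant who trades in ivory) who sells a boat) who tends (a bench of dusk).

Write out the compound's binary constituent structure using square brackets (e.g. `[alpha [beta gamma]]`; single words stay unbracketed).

Whole compound: head "merchant" (specifically "boat ivory merchant"), modifier "dusk bench".
Inside "dusk bench": head "bench", modifier "dusk".
Inside "boat ivory merchant": head "merchant" (specifically "ivory merchant"), modifier "boat".
Inside "ivory merchant": head "merchant", modifier "ivory".
So the structure is [[dusk bench] [boat [ivory merchant]]].

[[dusk bench] [boat [ivory merchant]]]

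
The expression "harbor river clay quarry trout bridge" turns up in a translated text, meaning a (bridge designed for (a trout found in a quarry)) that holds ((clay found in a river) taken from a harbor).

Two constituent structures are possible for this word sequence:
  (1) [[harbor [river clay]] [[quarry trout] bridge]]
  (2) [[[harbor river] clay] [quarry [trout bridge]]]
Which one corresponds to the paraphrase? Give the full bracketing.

[[harbor [river clay]] [[quarry trout] bridge]]

The paraphrase's head is the "bridge" part ("quarry trout bridge"); its modifier is "harbor river clay".
That top-level split, carried through the inner groups, gives [[harbor [river clay]] [[quarry trout] bridge]].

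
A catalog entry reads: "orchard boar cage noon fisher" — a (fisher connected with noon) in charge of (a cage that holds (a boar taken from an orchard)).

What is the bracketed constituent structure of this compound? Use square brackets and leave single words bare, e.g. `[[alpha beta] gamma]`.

Overall it is a kind of fisher (specifically "noon fisher"); the modifier is "orchard boar cage".
Inside "orchard boar cage": head "cage", modifier "orchard boar".
Inside "orchard boar": head "boar", modifier "orchard".
Inside "noon fisher": head "fisher", modifier "noon".
Putting it together: [[[orchard boar] cage] [noon fisher]].

[[[orchard boar] cage] [noon fisher]]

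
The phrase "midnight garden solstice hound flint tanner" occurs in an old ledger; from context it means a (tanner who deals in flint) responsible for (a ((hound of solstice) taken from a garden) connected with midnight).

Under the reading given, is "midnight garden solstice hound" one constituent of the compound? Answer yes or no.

yes

The paraphrase groups the words so that "midnight garden solstice hound" is one unit: it corresponds to a single parenthesized sub-phrase.
The full structure is [[midnight [garden [solstice hound]]] [flint tanner]], in which [midnight garden solstice hound] is a constituent.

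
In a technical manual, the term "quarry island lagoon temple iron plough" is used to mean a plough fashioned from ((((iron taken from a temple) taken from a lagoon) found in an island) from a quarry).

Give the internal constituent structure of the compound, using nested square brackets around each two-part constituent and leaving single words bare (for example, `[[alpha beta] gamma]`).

At the top level: head "plough"; modifier "quarry island lagoon temple iron".
Inside "quarry island lagoon temple iron": head "iron" (specifically "island lagoon temple iron"), modifier "quarry".
Inside "island lagoon temple iron": head "iron" (specifically "lagoon temple iron"), modifier "island".
Inside "lagoon temple iron": head "iron" (specifically "temple iron"), modifier "lagoon".
Inside "temple iron": head "iron", modifier "temple".
Assembled: [[quarry [island [lagoon [temple iron]]]] plough].

[[quarry [island [lagoon [temple iron]]]] plough]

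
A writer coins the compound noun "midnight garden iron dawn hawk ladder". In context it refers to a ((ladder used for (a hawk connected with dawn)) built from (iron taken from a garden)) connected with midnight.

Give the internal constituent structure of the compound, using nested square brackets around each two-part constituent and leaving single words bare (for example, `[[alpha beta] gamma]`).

[midnight [[garden iron] [[dawn hawk] ladder]]]

Whole compound: head "ladder" (specifically "garden iron dawn hawk ladder"), modifier "midnight".
Within "garden iron dawn hawk ladder", the head is "ladder" (specifically "dawn hawk ladder") and the modifier is "garden iron".
Within "garden iron", the head is "iron" and the modifier is "garden".
Within "dawn hawk ladder", the head is "ladder" and the modifier is "dawn hawk".
Within "dawn hawk", the head is "hawk" and the modifier is "dawn".
So the structure is [midnight [[garden iron] [[dawn hawk] ladder]]].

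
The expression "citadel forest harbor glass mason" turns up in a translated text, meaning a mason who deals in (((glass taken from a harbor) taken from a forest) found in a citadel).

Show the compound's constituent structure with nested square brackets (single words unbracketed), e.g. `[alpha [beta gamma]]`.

[[citadel [forest [harbor glass]]] mason]

The outermost head in the paraphrase is "mason", modified by "citadel forest harbor glass".
Within "citadel forest harbor glass", the head is "glass" (specifically "forest harbor glass") and the modifier is "citadel".
Within "forest harbor glass", the head is "glass" (specifically "harbor glass") and the modifier is "forest".
Within "harbor glass", the head is "glass" and the modifier is "harbor".
Assembled: [[citadel [forest [harbor glass]]] mason].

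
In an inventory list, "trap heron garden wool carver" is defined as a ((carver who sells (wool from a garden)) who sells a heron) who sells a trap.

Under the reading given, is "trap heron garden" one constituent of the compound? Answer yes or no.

no

The top-level split is [trap] [heron garden wool carver]; the full structure is [trap [heron [[garden wool] carver]]].
"trap heron garden" straddles a constituent boundary, so it is not a single unit.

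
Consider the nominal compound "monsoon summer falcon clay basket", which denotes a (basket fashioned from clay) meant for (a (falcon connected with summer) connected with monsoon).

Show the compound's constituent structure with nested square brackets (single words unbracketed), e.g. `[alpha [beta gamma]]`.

The outermost head in the paraphrase is "basket" (specifically "clay basket"), modified by "monsoon summer falcon".
"monsoon summer falcon" → head "falcon" (specifically "summer falcon"), modifier "monsoon".
"summer falcon" → head "falcon", modifier "summer".
"clay basket" → head "basket", modifier "clay".
So the structure is [[monsoon [summer falcon]] [clay basket]].

[[monsoon [summer falcon]] [clay basket]]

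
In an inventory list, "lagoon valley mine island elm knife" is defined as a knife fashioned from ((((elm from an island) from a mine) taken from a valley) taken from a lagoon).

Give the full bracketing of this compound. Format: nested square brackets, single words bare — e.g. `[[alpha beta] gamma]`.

Overall it is a kind of knife; the modifier is "lagoon valley mine island elm".
"lagoon valley mine island elm" → head "elm" (specifically "valley mine island elm"), modifier "lagoon".
"valley mine island elm" → head "elm" (specifically "mine island elm"), modifier "valley".
"mine island elm" → head "elm" (specifically "island elm"), modifier "mine".
"island elm" → head "elm", modifier "island".
Putting it together: [[lagoon [valley [mine [island elm]]]] knife].

[[lagoon [valley [mine [island elm]]]] knife]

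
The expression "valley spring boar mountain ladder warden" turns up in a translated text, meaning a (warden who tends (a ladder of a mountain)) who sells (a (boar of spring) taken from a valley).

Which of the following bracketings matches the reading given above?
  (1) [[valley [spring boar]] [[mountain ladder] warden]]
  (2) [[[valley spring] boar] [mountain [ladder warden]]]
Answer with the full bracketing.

[[valley [spring boar]] [[mountain ladder] warden]]

The paraphrase's head is the "warden" part ("mountain ladder warden"); its modifier is "valley spring boar".
That top-level split, carried through the inner groups, gives [[valley [spring boar]] [[mountain ladder] warden]].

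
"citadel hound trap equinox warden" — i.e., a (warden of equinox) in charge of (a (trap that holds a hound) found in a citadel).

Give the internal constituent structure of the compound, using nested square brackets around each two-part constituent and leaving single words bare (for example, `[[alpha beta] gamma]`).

[[citadel [hound trap]] [equinox warden]]

The outermost head in the paraphrase is "warden" (specifically "equinox warden"), modified by "citadel hound trap".
"citadel hound trap" → head "trap" (specifically "hound trap"), modifier "citadel".
"hound trap" → head "trap", modifier "hound".
"equinox warden" → head "warden", modifier "equinox".
Putting it together: [[citadel [hound trap]] [equinox warden]].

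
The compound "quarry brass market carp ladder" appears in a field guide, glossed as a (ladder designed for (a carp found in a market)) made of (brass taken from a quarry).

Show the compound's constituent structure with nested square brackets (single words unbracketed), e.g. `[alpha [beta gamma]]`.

[[quarry brass] [[market carp] ladder]]

At the top level: head "ladder" (specifically "market carp ladder"); modifier "quarry brass".
Within "quarry brass", the head is "brass" and the modifier is "quarry".
Within "market carp ladder", the head is "ladder" and the modifier is "market carp".
Within "market carp", the head is "carp" and the modifier is "market".
Putting it together: [[quarry brass] [[market carp] ladder]].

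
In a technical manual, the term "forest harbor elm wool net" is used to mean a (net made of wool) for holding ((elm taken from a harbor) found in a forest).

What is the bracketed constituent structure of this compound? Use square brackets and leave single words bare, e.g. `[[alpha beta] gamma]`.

[[forest [harbor elm]] [wool net]]

At the top level: head "net" (specifically "wool net"); modifier "forest harbor elm".
Inside "forest harbor elm": head "elm" (specifically "harbor elm"), modifier "forest".
Inside "harbor elm": head "elm", modifier "harbor".
Inside "wool net": head "net", modifier "wool".
Assembled: [[forest [harbor elm]] [wool net]].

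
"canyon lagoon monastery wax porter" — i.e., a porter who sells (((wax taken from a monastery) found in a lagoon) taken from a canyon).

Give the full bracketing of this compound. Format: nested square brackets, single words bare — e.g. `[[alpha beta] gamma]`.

At the top level: head "porter"; modifier "canyon lagoon monastery wax".
Inside "canyon lagoon monastery wax": head "wax" (specifically "lagoon monastery wax"), modifier "canyon".
Inside "lagoon monastery wax": head "wax" (specifically "monastery wax"), modifier "lagoon".
Inside "monastery wax": head "wax", modifier "monastery".
So the structure is [[canyon [lagoon [monastery wax]]] porter].

[[canyon [lagoon [monastery wax]]] porter]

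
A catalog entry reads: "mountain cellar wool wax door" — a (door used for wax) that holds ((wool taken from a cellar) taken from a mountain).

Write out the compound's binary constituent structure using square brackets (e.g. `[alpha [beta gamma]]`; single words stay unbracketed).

[[mountain [cellar wool]] [wax door]]

The outermost head in the paraphrase is "door" (specifically "wax door"), modified by "mountain cellar wool".
"mountain cellar wool" → head "wool" (specifically "cellar wool"), modifier "mountain".
"cellar wool" → head "wool", modifier "cellar".
"wax door" → head "door", modifier "wax".
Putting it together: [[mountain [cellar wool]] [wax door]].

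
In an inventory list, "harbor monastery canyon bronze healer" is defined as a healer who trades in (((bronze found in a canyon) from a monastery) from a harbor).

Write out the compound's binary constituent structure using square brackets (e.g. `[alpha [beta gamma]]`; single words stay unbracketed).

The outermost head in the paraphrase is "healer", modified by "harbor monastery canyon bronze".
Within "harbor monastery canyon bronze", the head is "bronze" (specifically "monastery canyon bronze") and the modifier is "harbor".
Within "monastery canyon bronze", the head is "bronze" (specifically "canyon bronze") and the modifier is "monastery".
Within "canyon bronze", the head is "bronze" and the modifier is "canyon".
Putting it together: [[harbor [monastery [canyon bronze]]] healer].

[[harbor [monastery [canyon bronze]]] healer]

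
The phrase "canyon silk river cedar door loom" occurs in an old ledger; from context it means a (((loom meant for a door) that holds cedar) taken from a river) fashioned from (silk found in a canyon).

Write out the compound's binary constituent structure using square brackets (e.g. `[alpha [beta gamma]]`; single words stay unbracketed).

[[canyon silk] [river [cedar [door loom]]]]

At the top level: head "loom" (specifically "river cedar door loom"); modifier "canyon silk".
Inside "canyon silk": head "silk", modifier "canyon".
Inside "river cedar door loom": head "loom" (specifically "cedar door loom"), modifier "river".
Inside "cedar door loom": head "loom" (specifically "door loom"), modifier "cedar".
Inside "door loom": head "loom", modifier "door".
So the structure is [[canyon silk] [river [cedar [door loom]]]].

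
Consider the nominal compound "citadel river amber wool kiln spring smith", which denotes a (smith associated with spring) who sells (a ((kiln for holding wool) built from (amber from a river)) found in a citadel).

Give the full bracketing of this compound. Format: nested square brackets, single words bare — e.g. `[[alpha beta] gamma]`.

The outermost head in the paraphrase is "smith" (specifically "spring smith"), modified by "citadel river amber wool kiln".
"citadel river amber wool kiln" → head "kiln" (specifically "river amber wool kiln"), modifier "citadel".
"river amber wool kiln" → head "kiln" (specifically "wool kiln"), modifier "river amber".
"river amber" → head "amber", modifier "river".
"wool kiln" → head "kiln", modifier "wool".
"spring smith" → head "smith", modifier "spring".
Putting it together: [[citadel [[river amber] [wool kiln]]] [spring smith]].

[[citadel [[river amber] [wool kiln]]] [spring smith]]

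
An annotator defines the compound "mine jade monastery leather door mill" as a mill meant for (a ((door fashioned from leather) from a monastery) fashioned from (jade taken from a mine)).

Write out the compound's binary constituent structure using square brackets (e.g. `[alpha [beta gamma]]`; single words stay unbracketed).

[[[mine jade] [monastery [leather door]]] mill]

Whole compound: head "mill", modifier "mine jade monastery leather door".
Within "mine jade monastery leather door", the head is "door" (specifically "monastery leather door") and the modifier is "mine jade".
Within "mine jade", the head is "jade" and the modifier is "mine".
Within "monastery leather door", the head is "door" (specifically "leather door") and the modifier is "monastery".
Within "leather door", the head is "door" and the modifier is "leather".
So the structure is [[[mine jade] [monastery [leather door]]] mill].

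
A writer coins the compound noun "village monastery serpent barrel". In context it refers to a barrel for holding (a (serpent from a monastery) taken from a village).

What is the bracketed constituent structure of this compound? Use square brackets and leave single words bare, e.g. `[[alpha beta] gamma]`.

[[village [monastery serpent]] barrel]

The outermost head in the paraphrase is "barrel", modified by "village monastery serpent".
Inside "village monastery serpent": head "serpent" (specifically "monastery serpent"), modifier "village".
Inside "monastery serpent": head "serpent", modifier "monastery".
Putting it together: [[village [monastery serpent]] barrel].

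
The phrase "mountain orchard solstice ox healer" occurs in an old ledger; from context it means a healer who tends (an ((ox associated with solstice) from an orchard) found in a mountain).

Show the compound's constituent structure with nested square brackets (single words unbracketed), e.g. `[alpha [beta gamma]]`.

At the top level: head "healer"; modifier "mountain orchard solstice ox".
Within "mountain orchard solstice ox", the head is "ox" (specifically "orchard solstice ox") and the modifier is "mountain".
Within "orchard solstice ox", the head is "ox" (specifically "solstice ox") and the modifier is "orchard".
Within "solstice ox", the head is "ox" and the modifier is "solstice".
So the structure is [[mountain [orchard [solstice ox]]] healer].

[[mountain [orchard [solstice ox]]] healer]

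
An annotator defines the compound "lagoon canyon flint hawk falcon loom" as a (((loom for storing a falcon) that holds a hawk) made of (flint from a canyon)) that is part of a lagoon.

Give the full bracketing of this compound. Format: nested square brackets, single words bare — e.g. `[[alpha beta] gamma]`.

The outermost head in the paraphrase is "loom" (specifically "canyon flint hawk falcon loom"), modified by "lagoon".
"canyon flint hawk falcon loom" → head "loom" (specifically "hawk falcon loom"), modifier "canyon flint".
"canyon flint" → head "flint", modifier "canyon".
"hawk falcon loom" → head "loom" (specifically "falcon loom"), modifier "hawk".
"falcon loom" → head "loom", modifier "falcon".
Assembled: [lagoon [[canyon flint] [hawk [falcon loom]]]].

[lagoon [[canyon flint] [hawk [falcon loom]]]]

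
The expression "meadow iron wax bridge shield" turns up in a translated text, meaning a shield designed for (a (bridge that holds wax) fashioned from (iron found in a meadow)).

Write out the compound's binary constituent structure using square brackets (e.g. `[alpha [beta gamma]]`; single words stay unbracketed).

Whole compound: head "shield", modifier "meadow iron wax bridge".
"meadow iron wax bridge" → head "bridge" (specifically "wax bridge"), modifier "meadow iron".
"meadow iron" → head "iron", modifier "meadow".
"wax bridge" → head "bridge", modifier "wax".
So the structure is [[[meadow iron] [wax bridge]] shield].

[[[meadow iron] [wax bridge]] shield]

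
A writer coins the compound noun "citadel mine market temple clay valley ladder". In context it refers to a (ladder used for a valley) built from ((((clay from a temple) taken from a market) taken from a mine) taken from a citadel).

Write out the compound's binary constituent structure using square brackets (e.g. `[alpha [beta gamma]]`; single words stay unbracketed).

The outermost head in the paraphrase is "ladder" (specifically "valley ladder"), modified by "citadel mine market temple clay".
"citadel mine market temple clay" → head "clay" (specifically "mine market temple clay"), modifier "citadel".
"mine market temple clay" → head "clay" (specifically "market temple clay"), modifier "mine".
"market temple clay" → head "clay" (specifically "temple clay"), modifier "market".
"temple clay" → head "clay", modifier "temple".
"valley ladder" → head "ladder", modifier "valley".
So the structure is [[citadel [mine [market [temple clay]]]] [valley ladder]].

[[citadel [mine [market [temple clay]]]] [valley ladder]]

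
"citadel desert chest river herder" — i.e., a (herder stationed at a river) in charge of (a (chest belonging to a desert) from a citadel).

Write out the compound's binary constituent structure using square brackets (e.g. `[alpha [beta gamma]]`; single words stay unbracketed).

[[citadel [desert chest]] [river herder]]

The outermost head in the paraphrase is "herder" (specifically "river herder"), modified by "citadel desert chest".
Within "citadel desert chest", the head is "chest" (specifically "desert chest") and the modifier is "citadel".
Within "desert chest", the head is "chest" and the modifier is "desert".
Within "river herder", the head is "herder" and the modifier is "river".
Putting it together: [[citadel [desert chest]] [river herder]].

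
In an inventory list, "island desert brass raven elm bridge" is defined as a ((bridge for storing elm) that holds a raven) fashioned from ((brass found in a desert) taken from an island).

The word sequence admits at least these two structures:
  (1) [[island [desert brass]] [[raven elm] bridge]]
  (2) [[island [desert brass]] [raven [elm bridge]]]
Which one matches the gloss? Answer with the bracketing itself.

The paraphrase's head is the "bridge" part ("raven elm bridge"); its modifier is "island desert brass".
That top-level split, carried through the inner groups, gives [[island [desert brass]] [raven [elm bridge]]].

[[island [desert brass]] [raven [elm bridge]]]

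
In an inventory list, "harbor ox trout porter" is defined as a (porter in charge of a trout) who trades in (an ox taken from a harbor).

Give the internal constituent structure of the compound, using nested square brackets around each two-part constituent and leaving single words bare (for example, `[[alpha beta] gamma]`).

[[harbor ox] [trout porter]]

Overall it is a kind of porter (specifically "trout porter"); the modifier is "harbor ox".
Within "harbor ox", the head is "ox" and the modifier is "harbor".
Within "trout porter", the head is "porter" and the modifier is "trout".
Putting it together: [[harbor ox] [trout porter]].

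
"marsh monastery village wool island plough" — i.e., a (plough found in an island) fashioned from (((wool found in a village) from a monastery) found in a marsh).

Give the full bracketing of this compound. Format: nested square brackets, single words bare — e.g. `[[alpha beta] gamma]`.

Whole compound: head "plough" (specifically "island plough"), modifier "marsh monastery village wool".
"marsh monastery village wool" → head "wool" (specifically "monastery village wool"), modifier "marsh".
"monastery village wool" → head "wool" (specifically "village wool"), modifier "monastery".
"village wool" → head "wool", modifier "village".
"island plough" → head "plough", modifier "island".
Putting it together: [[marsh [monastery [village wool]]] [island plough]].

[[marsh [monastery [village wool]]] [island plough]]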